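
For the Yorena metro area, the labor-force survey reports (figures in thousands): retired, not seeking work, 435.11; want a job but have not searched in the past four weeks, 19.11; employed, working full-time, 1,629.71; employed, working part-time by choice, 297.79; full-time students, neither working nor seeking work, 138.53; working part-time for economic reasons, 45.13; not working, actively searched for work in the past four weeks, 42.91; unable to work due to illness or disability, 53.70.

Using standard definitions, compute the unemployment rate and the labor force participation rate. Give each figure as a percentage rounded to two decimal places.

Employed = 1,629.71 + 297.79 + 45.13 = 1,972.63 thousand (anyone who worked, including part-time for economic reasons, counts as employed).
Unemployed = 42.91 thousand.
Labor force = 1,972.63 + 42.91 = 2,015.54 thousand.
Not in labor force = 435.11 + 19.11 + 138.53 + 53.70 = 646.45 thousand (those not working and not actively searching are outside the labor force — including those who want a job but have given up searching).
Civilian working-age population = 2,015.54 + 646.45 = 2,661.99 thousand.
Unemployment rate = 42.91 / 2,015.54 = 2.13%.
Labor force participation rate = 2,015.54 / 2,661.99 = 75.72%.

Unemployment rate ≈ 2.13%; labor force participation rate ≈ 75.72%.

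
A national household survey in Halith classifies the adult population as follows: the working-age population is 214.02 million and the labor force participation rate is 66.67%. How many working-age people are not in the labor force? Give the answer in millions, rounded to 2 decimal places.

Share not in the labor force = 1 − 0.6667 = 0.3333.
Not in labor force = 0.3333 × 214.02 ≈ 71.33 million.

About 71.33 million are not in the labor force.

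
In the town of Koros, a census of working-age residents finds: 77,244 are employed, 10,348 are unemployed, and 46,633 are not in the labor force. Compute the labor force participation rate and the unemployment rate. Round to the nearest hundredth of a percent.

Labor force participation rate ≈ 65.26%; unemployment rate ≈ 11.81%.

Labor force = employed + unemployed = 77,244 + 10,348 = 87,592.
Working-age population = 87,592 + 46,633 = 134,225.
Unemployment rate = 10,348 / 87,592 = 11.81%.
Labor force participation rate = 87,592 / 134,225 = 65.26%.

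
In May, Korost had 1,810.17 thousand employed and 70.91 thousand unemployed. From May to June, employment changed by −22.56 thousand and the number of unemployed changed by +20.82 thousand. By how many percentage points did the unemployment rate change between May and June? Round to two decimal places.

May: labor force = 1,810.17 + 70.91 = 1,881.08; u = 70.91/1,881.08 = 3.77%.
June: labor force = 1,787.61 + 91.73 = 1,879.34; u = 91.73/1,879.34 = 4.88%.
Change = 4.88% − 3.77% = +1.11 pp.

The unemployment rate changed by +1.11 percentage points.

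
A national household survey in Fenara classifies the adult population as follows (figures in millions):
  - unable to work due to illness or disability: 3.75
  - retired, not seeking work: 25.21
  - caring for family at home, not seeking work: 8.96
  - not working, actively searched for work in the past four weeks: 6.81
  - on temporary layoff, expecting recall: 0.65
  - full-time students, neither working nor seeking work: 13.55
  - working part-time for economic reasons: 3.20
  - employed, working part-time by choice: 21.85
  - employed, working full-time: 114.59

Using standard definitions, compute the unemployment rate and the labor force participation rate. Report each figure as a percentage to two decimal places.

Employed = 3.20 + 21.85 + 114.59 = 139.64 million (anyone who worked, including part-time for economic reasons, counts as employed).
Unemployed = 6.81 + 0.65 = 7.46 million (jobless and actively searching, or on temporary layoff).
Labor force = 139.64 + 7.46 = 147.10 million.
Not in labor force = 3.75 + 25.21 + 8.96 + 13.55 = 51.47 million (those not working and not actively searching are outside the labor force).
Civilian working-age population = 147.10 + 51.47 = 198.57 million.
Unemployment rate = 7.46 / 147.10 = 5.07%.
Labor force participation rate = 147.10 / 198.57 = 74.08%.

Unemployment rate ≈ 5.07%; labor force participation rate ≈ 74.08%.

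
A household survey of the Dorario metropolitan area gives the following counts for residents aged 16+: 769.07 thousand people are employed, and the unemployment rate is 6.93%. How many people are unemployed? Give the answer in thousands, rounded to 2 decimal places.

About 57.27 thousand are unemployed.

Let U be the number unemployed. The labor force is E + U, and U/(E+U) = 0.0693.
So U = 0.0693 × 769.07 / (1 − 0.0693) = 53.2966 / 0.9307 ≈ 57.27 thousand.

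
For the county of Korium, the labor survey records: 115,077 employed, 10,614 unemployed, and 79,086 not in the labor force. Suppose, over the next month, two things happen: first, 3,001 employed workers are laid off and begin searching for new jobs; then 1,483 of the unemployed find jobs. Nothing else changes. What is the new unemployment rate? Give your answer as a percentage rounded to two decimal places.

New unemployment rate ≈ 9.65%.

Initially, labor force = 115,077 + 10,614 = 125,691, so u = 10,614/125,691 = 8.44%.
After the first change, employed falls and unemployed rises by 3,001; labor force unchanged → E = 112,076, U = 13,615, labor force = 125,691.
After the second change, unemployed falls and employed rises by 1,483; labor force unchanged → E = 113,559, U = 12,132, labor force = 125,691.
New unemployment rate = 12,132 / 125,691 = 9.65%.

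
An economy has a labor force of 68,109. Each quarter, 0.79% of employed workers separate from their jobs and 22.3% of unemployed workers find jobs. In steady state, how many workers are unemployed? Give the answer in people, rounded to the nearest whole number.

Steady-state unemployment rate u* = s/(s+f) = 0.79/(0.79+22.3) = 0.034214.
Unemployed = u* × labor force = 0.034214 × 68,109 ≈ 2,330.

About 2,330 are unemployed in steady state.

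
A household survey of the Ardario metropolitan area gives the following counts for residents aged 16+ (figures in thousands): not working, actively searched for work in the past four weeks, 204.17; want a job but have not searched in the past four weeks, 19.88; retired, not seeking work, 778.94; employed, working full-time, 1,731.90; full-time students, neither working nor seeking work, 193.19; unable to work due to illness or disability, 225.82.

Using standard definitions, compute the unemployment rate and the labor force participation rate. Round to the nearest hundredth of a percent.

Unemployment rate ≈ 10.55%; labor force participation rate ≈ 61.39%.

Employed = 1,731.90 thousand.
Unemployed = 204.17 thousand.
Labor force = 1,731.90 + 204.17 = 1,936.07 thousand.
Not in labor force = 19.88 + 778.94 + 193.19 + 225.82 = 1,217.83 thousand (those not working and not actively searching are outside the labor force — including those who want a job but have given up searching).
Civilian working-age population = 1,936.07 + 1,217.83 = 3,153.90 thousand.
Unemployment rate = 204.17 / 1,936.07 = 10.55%.
Labor force participation rate = 1,936.07 / 3,153.90 = 61.39%.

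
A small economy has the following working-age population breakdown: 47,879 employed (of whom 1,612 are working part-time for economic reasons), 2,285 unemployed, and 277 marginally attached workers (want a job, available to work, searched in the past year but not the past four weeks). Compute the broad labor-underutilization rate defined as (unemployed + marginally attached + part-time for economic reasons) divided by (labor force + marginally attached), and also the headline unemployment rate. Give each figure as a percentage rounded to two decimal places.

Labor force = 47,879 + 2,285 = 50,164.
Numerator = 2,285 + 277 + 1,612 = 4,174.
Denominator = 50,164 + 277 = 50,441.
Broad rate = 4,174 / 50,441 = 8.28%.
Headline unemployment rate = 2,285 / 50,164 = 4.56%.

Broad underutilization rate ≈ 8.28%; headline unemployment rate ≈ 4.56%.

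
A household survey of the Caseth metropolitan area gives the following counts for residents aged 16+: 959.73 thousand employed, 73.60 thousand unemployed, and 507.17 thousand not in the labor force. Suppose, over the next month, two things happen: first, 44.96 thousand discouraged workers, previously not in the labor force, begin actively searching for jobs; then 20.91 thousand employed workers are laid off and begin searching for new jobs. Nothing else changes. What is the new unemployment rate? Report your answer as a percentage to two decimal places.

New unemployment rate ≈ 12.93%.

Initially, labor force = 959.73 + 73.60 = 1,033.33 thousand, so u = 73.60/1,033.33 = 7.12%.
After the first change, unemployed and labor force both rise by 44.96 → E = 959.73, U = 118.56, labor force = 1,078.29 thousand.
After the second change, employed falls and unemployed rises by 20.91; labor force unchanged → E = 938.82, U = 139.47, labor force = 1,078.29 thousand.
New unemployment rate = 139.47 / 1,078.29 = 12.93%.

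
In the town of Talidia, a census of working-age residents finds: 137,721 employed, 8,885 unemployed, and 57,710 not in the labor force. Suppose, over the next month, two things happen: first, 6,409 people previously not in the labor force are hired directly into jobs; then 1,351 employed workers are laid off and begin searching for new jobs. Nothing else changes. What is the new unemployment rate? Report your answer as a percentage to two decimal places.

Initially, labor force = 137,721 + 8,885 = 146,606, so u = 8,885/146,606 = 6.06%.
After the first change, employed and labor force both rise by 6,409; unemployed unchanged → E = 144,130, U = 8,885, labor force = 153,015.
After the second change, employed falls and unemployed rises by 1,351; labor force unchanged → E = 142,779, U = 10,236, labor force = 153,015.
New unemployment rate = 10,236 / 153,015 = 6.69%.

New unemployment rate ≈ 6.69%.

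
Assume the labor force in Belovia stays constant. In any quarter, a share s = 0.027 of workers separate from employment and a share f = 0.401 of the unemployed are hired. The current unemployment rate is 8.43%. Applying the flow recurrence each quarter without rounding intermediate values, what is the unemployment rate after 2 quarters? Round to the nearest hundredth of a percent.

Unemployment rate after two quarters ≈ 7.00%.

With a fixed labor force, u_{t+1} = u_t + s·(1−u_t) − f·u_t = u_t·(1−s−f) + s.
Here 1−s−f = 0.572 and s = 0.027.
u_1 = 0.084300 × 0.572 + 0.027 = 0.075220.
u_2 = 0.075220 × 0.572 + 0.027 = 0.070026.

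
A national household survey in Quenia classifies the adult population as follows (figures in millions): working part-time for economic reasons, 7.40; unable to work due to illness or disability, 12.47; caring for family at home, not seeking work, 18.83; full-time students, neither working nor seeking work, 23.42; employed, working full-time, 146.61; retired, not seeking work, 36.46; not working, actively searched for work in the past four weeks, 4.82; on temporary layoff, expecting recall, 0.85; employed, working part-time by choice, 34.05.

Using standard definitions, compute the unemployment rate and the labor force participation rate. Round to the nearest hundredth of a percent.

Employed = 7.40 + 146.61 + 34.05 = 188.06 million (anyone who worked, including part-time for economic reasons, counts as employed).
Unemployed = 4.82 + 0.85 = 5.67 million (jobless and actively searching, or on temporary layoff).
Labor force = 188.06 + 5.67 = 193.73 million.
Not in labor force = 12.47 + 18.83 + 23.42 + 36.46 = 91.18 million (those not working and not actively searching are outside the labor force).
Civilian working-age population = 193.73 + 91.18 = 284.91 million.
Unemployment rate = 5.67 / 193.73 = 2.93%.
Labor force participation rate = 193.73 / 284.91 = 68.00%.

Unemployment rate ≈ 2.93%; labor force participation rate ≈ 68.00%.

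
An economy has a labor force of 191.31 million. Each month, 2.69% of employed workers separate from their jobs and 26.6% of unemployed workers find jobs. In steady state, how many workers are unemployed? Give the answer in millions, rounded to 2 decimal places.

About 17.57 million are unemployed in steady state.

Steady-state unemployment rate u* = s/(s+f) = 2.69/(2.69+26.6) = 0.091840.
Unemployed = u* × labor force = 0.091840 × 191.31 ≈ 17.57 million.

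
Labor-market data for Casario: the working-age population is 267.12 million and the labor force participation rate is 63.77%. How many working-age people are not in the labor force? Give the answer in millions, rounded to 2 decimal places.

About 96.78 million are not in the labor force.

Share not in the labor force = 1 − 0.6377 = 0.3623.
Not in labor force = 0.3623 × 267.12 ≈ 96.78 million.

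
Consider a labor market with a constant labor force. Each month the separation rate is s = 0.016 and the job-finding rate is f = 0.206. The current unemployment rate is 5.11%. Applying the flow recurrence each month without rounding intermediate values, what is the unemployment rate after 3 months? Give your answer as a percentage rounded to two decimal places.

Unemployment rate after three months ≈ 6.22%.

With a fixed labor force, u_{t+1} = u_t + s·(1−u_t) − f·u_t = u_t·(1−s−f) + s.
Here 1−s−f = 0.778 and s = 0.016.
u_1 = 0.051100 × 0.778 + 0.016 = 0.055756.
u_2 = 0.055756 × 0.778 + 0.016 = 0.059378.
u_3 = 0.059378 × 0.778 + 0.016 = 0.062196.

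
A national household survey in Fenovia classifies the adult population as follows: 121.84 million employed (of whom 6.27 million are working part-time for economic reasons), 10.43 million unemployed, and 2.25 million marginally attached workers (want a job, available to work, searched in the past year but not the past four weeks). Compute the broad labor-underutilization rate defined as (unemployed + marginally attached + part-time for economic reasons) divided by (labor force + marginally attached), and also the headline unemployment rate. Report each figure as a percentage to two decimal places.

Labor force = 121.84 + 10.43 = 132.27 million.
Numerator = 10.43 + 2.25 + 6.27 = 18.95 million.
Denominator = 132.27 + 2.25 = 134.52 million.
Broad rate = 18.95 / 134.52 = 14.09%.
Headline unemployment rate = 10.43 / 132.27 = 7.89%.

Broad underutilization rate ≈ 14.09%; headline unemployment rate ≈ 7.89%.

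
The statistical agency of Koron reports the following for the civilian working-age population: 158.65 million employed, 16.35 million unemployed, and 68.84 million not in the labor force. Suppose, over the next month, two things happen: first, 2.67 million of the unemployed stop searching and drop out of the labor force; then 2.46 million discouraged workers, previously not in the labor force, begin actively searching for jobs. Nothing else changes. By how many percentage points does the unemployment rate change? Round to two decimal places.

The unemployment rate changes by −0.11 percentage points.

Initially, labor force = 158.65 + 16.35 = 175.00 million, so u = 16.35/175.00 = 9.34%.
After the first change, unemployed and labor force both fall by 2.67 → E = 158.65, U = 13.68, labor force = 172.33 million.
After the second change, unemployed and labor force both rise by 2.46 → E = 158.65, U = 16.14, labor force = 174.79 million.
New unemployment rate = 16.14 / 174.79 = 9.23%.
Change = 9.23% − 9.34% = −0.11 percentage points.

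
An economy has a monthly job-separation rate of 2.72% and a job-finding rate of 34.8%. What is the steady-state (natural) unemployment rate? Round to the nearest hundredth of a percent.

Steady-state unemployment rate ≈ 7.25%.

At steady state the flows balance: s·E = f·U, so U/(E+U) = s/(s+f).
u* = 2.72 / (2.72 + 34.8) = 2.72 / 37.52 = 7.25%.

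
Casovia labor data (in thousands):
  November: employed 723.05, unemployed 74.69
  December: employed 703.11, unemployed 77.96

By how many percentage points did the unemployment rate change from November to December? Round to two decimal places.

The unemployment rate changed by +0.62 percentage points.

November: labor force = 723.05 + 74.69 = 797.74; u = 74.69/797.74 = 9.36%.
December: labor force = 703.11 + 77.96 = 781.07; u = 77.96/781.07 = 9.98%.
Change = 9.98% − 9.36% = +0.62 pp.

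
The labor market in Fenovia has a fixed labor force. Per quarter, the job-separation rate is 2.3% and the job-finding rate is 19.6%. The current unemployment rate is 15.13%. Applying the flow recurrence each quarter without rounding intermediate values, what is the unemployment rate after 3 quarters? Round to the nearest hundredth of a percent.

With a fixed labor force, u_{t+1} = u_t + s·(1−u_t) − f·u_t = u_t·(1−s−f) + s.
Here 1−s−f = 0.781 and s = 0.023.
u_1 = 0.151300 × 0.781 + 0.023 = 0.141165.
u_2 = 0.141165 × 0.781 + 0.023 = 0.133250.
u_3 = 0.133250 × 0.781 + 0.023 = 0.127068.

Unemployment rate after three quarters ≈ 12.71%.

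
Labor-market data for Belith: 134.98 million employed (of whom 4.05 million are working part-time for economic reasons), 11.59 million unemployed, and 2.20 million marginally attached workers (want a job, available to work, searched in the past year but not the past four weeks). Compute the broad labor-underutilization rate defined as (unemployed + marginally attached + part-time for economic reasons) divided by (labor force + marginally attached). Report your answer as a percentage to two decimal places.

Broad underutilization rate ≈ 11.99%.

Labor force = 134.98 + 11.59 = 146.57 million.
Numerator = 11.59 + 2.20 + 4.05 = 17.84 million.
Denominator = 146.57 + 2.20 = 148.77 million.
Broad rate = 17.84 / 148.77 = 11.99%.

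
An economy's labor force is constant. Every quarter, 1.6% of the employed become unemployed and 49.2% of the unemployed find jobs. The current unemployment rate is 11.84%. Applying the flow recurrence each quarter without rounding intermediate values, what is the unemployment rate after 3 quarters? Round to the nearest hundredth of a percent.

With a fixed labor force, u_{t+1} = u_t + s·(1−u_t) − f·u_t = u_t·(1−s−f) + s.
Here 1−s−f = 0.492 and s = 0.016.
u_1 = 0.118400 × 0.492 + 0.016 = 0.074253.
u_2 = 0.074253 × 0.492 + 0.016 = 0.052532.
u_3 = 0.052532 × 0.492 + 0.016 = 0.041846.

Unemployment rate after three quarters ≈ 4.18%.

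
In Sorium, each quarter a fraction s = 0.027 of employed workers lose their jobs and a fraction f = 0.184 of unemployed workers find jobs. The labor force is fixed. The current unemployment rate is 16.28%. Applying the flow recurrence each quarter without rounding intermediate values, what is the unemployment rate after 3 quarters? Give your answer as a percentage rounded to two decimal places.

Unemployment rate after three quarters ≈ 14.51%.

With a fixed labor force, u_{t+1} = u_t + s·(1−u_t) − f·u_t = u_t·(1−s−f) + s.
Here 1−s−f = 0.789 and s = 0.027.
u_1 = 0.162800 × 0.789 + 0.027 = 0.155449.
u_2 = 0.155449 × 0.789 + 0.027 = 0.149649.
u_3 = 0.149649 × 0.789 + 0.027 = 0.145073.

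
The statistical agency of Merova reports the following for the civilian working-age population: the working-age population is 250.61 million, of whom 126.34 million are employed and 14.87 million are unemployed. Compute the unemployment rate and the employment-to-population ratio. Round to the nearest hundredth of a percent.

Labor force = employed + unemployed = 126.34 + 14.87 = 141.21 million.
Unemployment rate = 14.87 / 141.21 = 10.53%.
Employment-population ratio = 126.34 / 250.61 = 50.41%.

Unemployment rate ≈ 10.53%; employment-population ratio ≈ 50.41%.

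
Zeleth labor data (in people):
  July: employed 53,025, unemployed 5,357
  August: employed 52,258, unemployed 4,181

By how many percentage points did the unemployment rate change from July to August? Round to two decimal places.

The unemployment rate changed by −1.77 percentage points.

July: labor force = 53,025 + 5,357 = 58,382; u = 5,357/58,382 = 9.18%.
August: labor force = 52,258 + 4,181 = 56,439; u = 4,181/56,439 = 7.41%.
Change = 7.41% − 9.18% = −1.77 pp.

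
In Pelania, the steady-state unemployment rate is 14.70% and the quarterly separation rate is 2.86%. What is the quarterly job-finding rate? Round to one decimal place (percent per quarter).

From u* = s/(s+f): f = s·(1−u)/u.
f = 2.86 × (1 − 0.1470) / 0.1470 = 2.4396 / 0.1470 ≈ 16.6% per quarter.

Job-finding rate ≈ 16.6% per quarter.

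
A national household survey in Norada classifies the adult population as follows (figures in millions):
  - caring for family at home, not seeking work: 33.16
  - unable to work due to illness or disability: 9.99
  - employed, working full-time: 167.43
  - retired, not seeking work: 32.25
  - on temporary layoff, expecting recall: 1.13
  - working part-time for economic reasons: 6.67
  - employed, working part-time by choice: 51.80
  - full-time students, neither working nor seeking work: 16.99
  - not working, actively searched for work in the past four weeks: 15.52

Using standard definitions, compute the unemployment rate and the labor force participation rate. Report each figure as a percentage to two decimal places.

Unemployment rate ≈ 6.86%; labor force participation rate ≈ 72.42%.

Employed = 167.43 + 6.67 + 51.80 = 225.90 million (anyone who worked, including part-time for economic reasons, counts as employed).
Unemployed = 1.13 + 15.52 = 16.65 million (jobless and actively searching, or on temporary layoff).
Labor force = 225.90 + 16.65 = 242.55 million.
Not in labor force = 33.16 + 9.99 + 32.25 + 16.99 = 92.39 million (those not working and not actively searching are outside the labor force).
Civilian working-age population = 242.55 + 92.39 = 334.94 million.
Unemployment rate = 16.65 / 242.55 = 6.86%.
Labor force participation rate = 242.55 / 334.94 = 72.42%.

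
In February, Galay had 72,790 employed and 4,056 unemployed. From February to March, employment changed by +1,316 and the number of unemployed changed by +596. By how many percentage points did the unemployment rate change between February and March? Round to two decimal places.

February: labor force = 72,790 + 4,056 = 76,846; u = 4,056/76,846 = 5.28%.
March: labor force = 74,106 + 4,652 = 78,758; u = 4,652/78,758 = 5.91%.
Change = 5.91% − 5.28% = +0.63 pp.

The unemployment rate changed by +0.63 percentage points.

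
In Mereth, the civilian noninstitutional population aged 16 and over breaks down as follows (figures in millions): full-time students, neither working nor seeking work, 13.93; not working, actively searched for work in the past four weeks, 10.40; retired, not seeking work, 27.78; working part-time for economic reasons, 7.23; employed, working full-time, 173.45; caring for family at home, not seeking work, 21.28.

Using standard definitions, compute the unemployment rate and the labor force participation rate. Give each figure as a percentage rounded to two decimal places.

Employed = 7.23 + 173.45 = 180.68 million (anyone who worked, including part-time for economic reasons, counts as employed).
Unemployed = 10.40 million.
Labor force = 180.68 + 10.40 = 191.08 million.
Not in labor force = 13.93 + 27.78 + 21.28 = 62.99 million (those not working and not actively searching are outside the labor force).
Civilian working-age population = 191.08 + 62.99 = 254.07 million.
Unemployment rate = 10.40 / 191.08 = 5.44%.
Labor force participation rate = 191.08 / 254.07 = 75.21%.

Unemployment rate ≈ 5.44%; labor force participation rate ≈ 75.21%.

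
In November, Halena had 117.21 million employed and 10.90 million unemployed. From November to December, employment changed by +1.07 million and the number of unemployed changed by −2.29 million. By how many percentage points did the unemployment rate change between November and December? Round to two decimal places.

November: labor force = 117.21 + 10.90 = 128.11; u = 10.90/128.11 = 8.51%.
December: labor force = 118.28 + 8.61 = 126.89; u = 8.61/126.89 = 6.79%.
Change = 6.79% − 8.51% = −1.72 pp.

The unemployment rate changed by −1.72 percentage points.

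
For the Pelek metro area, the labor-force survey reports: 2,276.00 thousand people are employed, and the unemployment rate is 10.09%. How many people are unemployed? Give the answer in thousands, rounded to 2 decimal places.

Let U be the number unemployed. The labor force is E + U, and U/(E+U) = 0.1009.
So U = 0.1009 × 2,276.00 / (1 − 0.1009) = 229.6484 / 0.8991 ≈ 255.42 thousand.

About 255.42 thousand are unemployed.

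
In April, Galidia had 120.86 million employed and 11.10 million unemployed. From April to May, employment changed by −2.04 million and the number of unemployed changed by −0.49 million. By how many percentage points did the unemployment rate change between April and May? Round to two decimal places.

April: labor force = 120.86 + 11.10 = 131.96; u = 11.10/131.96 = 8.41%.
May: labor force = 118.82 + 10.61 = 129.43; u = 10.61/129.43 = 8.20%.
Change = 8.20% − 8.41% = −0.21 pp.

The unemployment rate changed by −0.21 percentage points.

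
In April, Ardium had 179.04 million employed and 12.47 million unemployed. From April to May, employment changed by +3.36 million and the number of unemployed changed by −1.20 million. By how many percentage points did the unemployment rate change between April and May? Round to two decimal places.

April: labor force = 179.04 + 12.47 = 191.51; u = 12.47/191.51 = 6.51%.
May: labor force = 182.40 + 11.27 = 193.67; u = 11.27/193.67 = 5.82%.
Change = 5.82% − 6.51% = −0.69 pp.

The unemployment rate changed by −0.69 percentage points.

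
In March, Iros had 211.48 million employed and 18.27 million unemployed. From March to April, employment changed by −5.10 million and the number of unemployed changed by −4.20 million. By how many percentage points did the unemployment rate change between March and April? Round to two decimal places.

The unemployment rate changed by −1.57 percentage points.

March: labor force = 211.48 + 18.27 = 229.75; u = 18.27/229.75 = 7.95%.
April: labor force = 206.38 + 14.07 = 220.45; u = 14.07/220.45 = 6.38%.
Change = 6.38% − 7.95% = −1.57 pp.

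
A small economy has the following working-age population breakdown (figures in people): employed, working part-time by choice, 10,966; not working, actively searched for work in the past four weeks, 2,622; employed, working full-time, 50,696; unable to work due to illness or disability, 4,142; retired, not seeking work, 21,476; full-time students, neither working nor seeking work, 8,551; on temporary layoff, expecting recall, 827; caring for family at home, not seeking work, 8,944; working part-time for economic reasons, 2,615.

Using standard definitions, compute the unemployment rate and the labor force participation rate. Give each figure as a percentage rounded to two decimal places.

Unemployment rate ≈ 5.09%; labor force participation rate ≈ 61.10%.

Employed = 10,966 + 50,696 + 2,615 = 64,277 (anyone who worked, including part-time for economic reasons, counts as employed).
Unemployed = 2,622 + 827 = 3,449 (jobless and actively searching, or on temporary layoff).
Labor force = 64,277 + 3,449 = 67,726.
Not in labor force = 4,142 + 21,476 + 8,551 + 8,944 = 43,113 (those not working and not actively searching are outside the labor force).
Civilian working-age population = 67,726 + 43,113 = 110,839.
Unemployment rate = 3,449 / 67,726 = 5.09%.
Labor force participation rate = 67,726 / 110,839 = 61.10%.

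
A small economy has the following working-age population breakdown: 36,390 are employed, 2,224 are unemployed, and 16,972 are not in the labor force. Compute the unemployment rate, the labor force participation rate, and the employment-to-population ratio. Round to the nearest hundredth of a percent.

Unemployment rate ≈ 5.76%; labor force participation rate ≈ 69.47%; employment-population ratio ≈ 65.47%.

Labor force = employed + unemployed = 36,390 + 2,224 = 38,614.
Working-age population = 38,614 + 16,972 = 55,586.
Unemployment rate = 2,224 / 38,614 = 5.76%.
Labor force participation rate = 38,614 / 55,586 = 69.47%.
Employment-population ratio = 36,390 / 55,586 = 65.47%.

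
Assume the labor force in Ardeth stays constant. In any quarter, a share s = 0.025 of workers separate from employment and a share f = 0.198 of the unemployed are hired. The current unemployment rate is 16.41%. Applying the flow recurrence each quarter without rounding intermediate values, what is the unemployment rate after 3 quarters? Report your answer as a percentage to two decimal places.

With a fixed labor force, u_{t+1} = u_t + s·(1−u_t) − f·u_t = u_t·(1−s−f) + s.
Here 1−s−f = 0.777 and s = 0.025.
u_1 = 0.164100 × 0.777 + 0.025 = 0.152506.
u_2 = 0.152506 × 0.777 + 0.025 = 0.143497.
u_3 = 0.143497 × 0.777 + 0.025 = 0.136497.

Unemployment rate after three quarters ≈ 13.65%.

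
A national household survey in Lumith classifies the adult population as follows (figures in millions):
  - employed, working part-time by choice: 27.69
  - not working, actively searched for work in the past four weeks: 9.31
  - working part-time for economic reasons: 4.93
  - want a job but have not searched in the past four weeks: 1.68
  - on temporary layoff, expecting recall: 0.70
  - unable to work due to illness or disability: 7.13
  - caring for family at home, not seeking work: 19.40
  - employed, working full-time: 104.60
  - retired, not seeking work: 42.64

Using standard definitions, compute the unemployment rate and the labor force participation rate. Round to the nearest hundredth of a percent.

Unemployment rate ≈ 6.80%; labor force participation rate ≈ 67.51%.

Employed = 27.69 + 4.93 + 104.60 = 137.22 million (anyone who worked, including part-time for economic reasons, counts as employed).
Unemployed = 9.31 + 0.70 = 10.01 million (jobless and actively searching, or on temporary layoff).
Labor force = 137.22 + 10.01 = 147.23 million.
Not in labor force = 1.68 + 7.13 + 19.40 + 42.64 = 70.85 million (those not working and not actively searching are outside the labor force — including those who want a job but have given up searching).
Civilian working-age population = 147.23 + 70.85 = 218.08 million.
Unemployment rate = 10.01 / 147.23 = 6.80%.
Labor force participation rate = 147.23 / 218.08 = 67.51%.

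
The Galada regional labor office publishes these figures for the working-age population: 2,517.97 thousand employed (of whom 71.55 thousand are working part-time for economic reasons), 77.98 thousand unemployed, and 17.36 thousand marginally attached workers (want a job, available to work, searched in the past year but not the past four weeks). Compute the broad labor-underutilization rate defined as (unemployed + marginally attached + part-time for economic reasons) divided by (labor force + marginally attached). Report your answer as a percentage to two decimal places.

Broad underutilization rate ≈ 6.39%.

Labor force = 2,517.97 + 77.98 = 2,595.95 thousand.
Numerator = 77.98 + 17.36 + 71.55 = 166.89 thousand.
Denominator = 2,595.95 + 17.36 = 2,613.31 thousand.
Broad rate = 166.89 / 2,613.31 = 6.39%.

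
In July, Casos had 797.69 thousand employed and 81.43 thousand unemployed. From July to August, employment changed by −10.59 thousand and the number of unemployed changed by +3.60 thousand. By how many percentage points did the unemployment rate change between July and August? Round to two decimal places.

July: labor force = 797.69 + 81.43 = 879.12; u = 81.43/879.12 = 9.26%.
August: labor force = 787.10 + 85.03 = 872.13; u = 85.03/872.13 = 9.75%.
Change = 9.75% − 9.26% = +0.49 pp.

The unemployment rate changed by +0.49 percentage points.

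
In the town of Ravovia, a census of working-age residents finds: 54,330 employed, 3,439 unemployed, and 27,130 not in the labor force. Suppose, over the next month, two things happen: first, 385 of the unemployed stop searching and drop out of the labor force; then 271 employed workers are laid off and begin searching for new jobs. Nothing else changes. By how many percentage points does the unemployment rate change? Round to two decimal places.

Initially, labor force = 54,330 + 3,439 = 57,769, so u = 3,439/57,769 = 5.95%.
After the first change, unemployed and labor force both fall by 385 → E = 54,330, U = 3,054, labor force = 57,384.
After the second change, employed falls and unemployed rises by 271; labor force unchanged → E = 54,059, U = 3,325, labor force = 57,384.
New unemployment rate = 3,325 / 57,384 = 5.79%.
Change = 5.79% − 5.95% = −0.16 percentage points.

The unemployment rate changes by −0.16 percentage points.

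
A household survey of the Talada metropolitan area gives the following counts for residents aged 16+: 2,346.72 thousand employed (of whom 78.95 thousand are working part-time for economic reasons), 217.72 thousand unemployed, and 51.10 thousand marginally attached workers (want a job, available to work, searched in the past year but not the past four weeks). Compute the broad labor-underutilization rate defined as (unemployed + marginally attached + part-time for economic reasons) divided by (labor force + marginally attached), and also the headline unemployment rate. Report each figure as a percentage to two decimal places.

Broad underutilization rate ≈ 13.30%; headline unemployment rate ≈ 8.49%.

Labor force = 2,346.72 + 217.72 = 2,564.44 thousand.
Numerator = 217.72 + 51.10 + 78.95 = 347.77 thousand.
Denominator = 2,564.44 + 51.10 = 2,615.54 thousand.
Broad rate = 347.77 / 2,615.54 = 13.30%.
Headline unemployment rate = 217.72 / 2,564.44 = 8.49%.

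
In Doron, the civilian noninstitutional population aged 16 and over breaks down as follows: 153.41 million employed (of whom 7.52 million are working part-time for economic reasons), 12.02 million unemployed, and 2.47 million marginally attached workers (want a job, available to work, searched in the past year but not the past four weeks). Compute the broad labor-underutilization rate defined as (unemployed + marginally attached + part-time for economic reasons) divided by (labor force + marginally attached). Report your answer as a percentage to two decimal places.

Broad underutilization rate ≈ 13.11%.

Labor force = 153.41 + 12.02 = 165.43 million.
Numerator = 12.02 + 2.47 + 7.52 = 22.01 million.
Denominator = 165.43 + 2.47 = 167.90 million.
Broad rate = 22.01 / 167.90 = 13.11%.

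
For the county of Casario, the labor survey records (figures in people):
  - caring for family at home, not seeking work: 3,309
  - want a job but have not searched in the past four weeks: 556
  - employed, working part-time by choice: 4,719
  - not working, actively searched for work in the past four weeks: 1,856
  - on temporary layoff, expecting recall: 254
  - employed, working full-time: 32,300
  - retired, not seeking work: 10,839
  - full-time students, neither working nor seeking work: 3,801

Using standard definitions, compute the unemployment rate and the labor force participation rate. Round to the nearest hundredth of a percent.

Employed = 4,719 + 32,300 = 37,019.
Unemployed = 1,856 + 254 = 2,110 (jobless and actively searching, or on temporary layoff).
Labor force = 37,019 + 2,110 = 39,129.
Not in labor force = 3,309 + 556 + 10,839 + 3,801 = 18,505 (those not working and not actively searching are outside the labor force — including those who want a job but have given up searching).
Civilian working-age population = 39,129 + 18,505 = 57,634.
Unemployment rate = 2,110 / 39,129 = 5.39%.
Labor force participation rate = 39,129 / 57,634 = 67.89%.

Unemployment rate ≈ 5.39%; labor force participation rate ≈ 67.89%.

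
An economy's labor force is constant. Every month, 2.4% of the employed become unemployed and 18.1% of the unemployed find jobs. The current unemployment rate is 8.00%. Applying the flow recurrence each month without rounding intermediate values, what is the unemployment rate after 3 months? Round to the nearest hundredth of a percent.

With a fixed labor force, u_{t+1} = u_t + s·(1−u_t) − f·u_t = u_t·(1−s−f) + s.
Here 1−s−f = 0.795 and s = 0.024.
u_1 = 0.080000 × 0.795 + 0.024 = 0.087600.
u_2 = 0.087600 × 0.795 + 0.024 = 0.093642.
u_3 = 0.093642 × 0.795 + 0.024 = 0.098445.

Unemployment rate after three months ≈ 9.84%.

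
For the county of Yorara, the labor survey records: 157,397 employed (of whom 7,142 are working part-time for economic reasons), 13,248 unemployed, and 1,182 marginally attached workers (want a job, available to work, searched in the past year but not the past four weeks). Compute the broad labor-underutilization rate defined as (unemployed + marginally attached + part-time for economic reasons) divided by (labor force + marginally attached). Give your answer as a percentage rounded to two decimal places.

Labor force = 157,397 + 13,248 = 170,645.
Numerator = 13,248 + 1,182 + 7,142 = 21,572.
Denominator = 170,645 + 1,182 = 171,827.
Broad rate = 21,572 / 171,827 = 12.55%.

Broad underutilization rate ≈ 12.55%.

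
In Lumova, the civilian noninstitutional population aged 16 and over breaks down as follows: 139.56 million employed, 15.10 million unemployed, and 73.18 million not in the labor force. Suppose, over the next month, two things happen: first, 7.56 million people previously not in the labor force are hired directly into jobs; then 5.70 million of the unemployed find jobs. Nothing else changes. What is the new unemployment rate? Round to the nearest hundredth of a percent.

New unemployment rate ≈ 5.79%.

Initially, labor force = 139.56 + 15.10 = 154.66 million, so u = 15.10/154.66 = 9.76%.
After the first change, employed and labor force both rise by 7.56; unemployed unchanged → E = 147.12, U = 15.10, labor force = 162.22 million.
After the second change, unemployed falls and employed rises by 5.70; labor force unchanged → E = 152.82, U = 9.40, labor force = 162.22 million.
New unemployment rate = 9.40 / 162.22 = 5.79%.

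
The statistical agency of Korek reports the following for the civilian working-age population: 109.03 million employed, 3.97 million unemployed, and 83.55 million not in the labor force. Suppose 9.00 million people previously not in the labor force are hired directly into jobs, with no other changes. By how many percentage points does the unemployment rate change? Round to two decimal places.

The unemployment rate changes by −0.26 percentage points.

Initially, labor force = 109.03 + 3.97 = 113.00 million, so u = 3.97/113.00 = 3.51%.
After the change, employed and labor force both rise by 9.00; unemployed unchanged → E = 118.03, U = 3.97, labor force = 122.00 million.
New unemployment rate = 3.97 / 122.00 = 3.25%.
Change = 3.25% − 3.51% = −0.26 percentage points.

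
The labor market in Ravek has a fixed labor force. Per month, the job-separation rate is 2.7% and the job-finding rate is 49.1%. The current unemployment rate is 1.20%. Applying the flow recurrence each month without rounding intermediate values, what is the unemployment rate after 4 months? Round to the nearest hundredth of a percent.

Unemployment rate after four months ≈ 5.00%.

With a fixed labor force, u_{t+1} = u_t + s·(1−u_t) − f·u_t = u_t·(1−s−f) + s.
Here 1−s−f = 0.482 and s = 0.027.
u_1 = 0.012000 × 0.482 + 0.027 = 0.032784.
u_2 = 0.032784 × 0.482 + 0.027 = 0.042802.
u_3 = 0.042802 × 0.482 + 0.027 = 0.047631.
u_4 = 0.047631 × 0.482 + 0.027 = 0.049958.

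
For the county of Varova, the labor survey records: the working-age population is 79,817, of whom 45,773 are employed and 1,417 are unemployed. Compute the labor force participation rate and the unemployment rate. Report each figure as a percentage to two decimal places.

Labor force participation rate ≈ 59.12%; unemployment rate ≈ 3.00%.

Labor force = employed + unemployed = 45,773 + 1,417 = 47,190.
Unemployment rate = 1,417 / 47,190 = 3.00%.
Labor force participation rate = 47,190 / 79,817 = 59.12%.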